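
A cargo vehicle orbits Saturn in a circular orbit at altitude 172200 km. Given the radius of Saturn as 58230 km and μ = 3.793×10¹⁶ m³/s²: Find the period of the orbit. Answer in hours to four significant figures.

r = 58230 + 172200 = 230430 km = 2.3043×10⁸ m.
Kepler's third law: T = 2π√(r³/μ) = 2π√((2.304×10⁸)³ / 3.793×10¹⁶).
r³/μ = 3.226×10⁸ s², so T = 2π × 1.796×10⁴ = 1.128×10⁵ s.
Converting: 1.128×10⁵ s ÷ 3600 = 31.35 hours.

T ≈ 31.35 hours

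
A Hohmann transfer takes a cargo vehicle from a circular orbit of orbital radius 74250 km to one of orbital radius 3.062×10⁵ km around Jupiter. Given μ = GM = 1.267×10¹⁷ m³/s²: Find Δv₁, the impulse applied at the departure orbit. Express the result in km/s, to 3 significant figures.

r₁ = 74250 km = 7.425×10⁷ m.
r₂ = 3.062×10⁵ km = 3.062×10⁸ m.
Transfer ellipse a_t = (r₁ + r₂)/2 = 1.902×10⁸ m.
At r₁: circular v_c1 = √(μ/r₁) = 41310 m/s; transfer-perijove v_p = √[μ(2/r₁ − 1/a_t)] = 52410 m/s.
Δv₁ = v_p − v_c1 = 11100 m/s.
= 11.10 km/s.

Δv ≈ 11.1 km/s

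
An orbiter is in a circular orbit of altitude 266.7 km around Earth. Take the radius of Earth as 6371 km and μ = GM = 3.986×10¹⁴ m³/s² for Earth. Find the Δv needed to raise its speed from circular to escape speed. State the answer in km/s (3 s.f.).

Δv ≈ 3.21 km/s

r = 6371 + 266.7 = 6637.7 km = 6.6377×10⁶ m.
Circular speed v_c = √(μ/r) = 7749 m/s.
Escape speed v_esc = √(2μ/r) = √2 × v_c = 10960 m/s.
Δv = v_esc − v_c = 3210 m/s = 3.210 km/s.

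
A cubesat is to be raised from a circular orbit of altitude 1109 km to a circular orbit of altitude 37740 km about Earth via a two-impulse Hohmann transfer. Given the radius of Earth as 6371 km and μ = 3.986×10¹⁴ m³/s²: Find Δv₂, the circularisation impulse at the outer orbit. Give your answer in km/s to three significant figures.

Δv ≈ 1.39 km/s

r₁ = 6371 + 1109 = 7480.0 km = 7.4800×10⁶ m.
r₂ = 6371 + 37740 = 44111 km = 4.4111×10⁷ m.
Transfer ellipse a_t = (r₁ + r₂)/2 = 2.580×10⁷ m.
At r₁: circular v_c1 = √(μ/r₁) = 7300 m/s; transfer-perigee v_p = √[μ(2/r₁ − 1/a_t)] = 9546 m/s.
At r₂: circular v_c2 = √(μ/r₂) = 3006 m/s; transfer-apogee v_a = √[μ(2/r₂ − 1/a_t)] = 1619 m/s.
Δv₂ = v_c2 − v_a = 1387 m/s.
= 1.387 km/s.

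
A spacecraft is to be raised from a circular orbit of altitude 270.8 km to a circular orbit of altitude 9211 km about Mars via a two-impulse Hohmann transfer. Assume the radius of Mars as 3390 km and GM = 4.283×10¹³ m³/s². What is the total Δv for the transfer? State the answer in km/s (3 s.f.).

Δv_total ≈ 1.44 km/s

r₁ = 3390 + 270.8 = 3660.8 km = 3.6608×10⁶ m.
r₂ = 3390 + 9211 = 12601 km = 1.2601×10⁷ m.
Transfer ellipse a_t = (r₁ + r₂)/2 = 8.131×10⁶ m.
At r₁: circular v_c1 = √(μ/r₁) = 3420 m/s; transfer-periapsis v_p = √[μ(2/r₁ − 1/a_t)] = 4258 m/s.
Δv₁ = v_p − v_c1 = 837.7 m/s.
At r₂: circular v_c2 = √(μ/r₂) = 1844 m/s; transfer-apoapsis v_a = √[μ(2/r₂ − 1/a_t)] = 1237 m/s.
Δv₂ = v_c2 − v_a = 606.6 m/s.
Total Δv = Δv₁ + Δv₂ = 1444 m/s = 1.444 km/s.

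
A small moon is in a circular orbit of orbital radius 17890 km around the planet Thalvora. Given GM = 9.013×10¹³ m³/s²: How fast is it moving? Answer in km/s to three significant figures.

r = 17890 km = 1.789×10⁷ m.
For a circular orbit v = √(μ/r) = √(9.013×10¹³ / 1.789×10⁷) = √(5.038×10⁶) = 2245 m/s.
That is 2.245 km/s.

v ≈ 2.24 km/s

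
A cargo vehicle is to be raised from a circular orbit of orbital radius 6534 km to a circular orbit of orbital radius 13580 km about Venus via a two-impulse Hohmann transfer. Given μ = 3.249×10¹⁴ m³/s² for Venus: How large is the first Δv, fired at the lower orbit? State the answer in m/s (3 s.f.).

r₁ = 6534 km = 6.534×10⁶ m.
r₂ = 13580 km = 1.358×10⁷ m.
Transfer ellipse a_t = (r₁ + r₂)/2 = 1.006×10⁷ m.
At r₁: circular v_c1 = √(μ/r₁) = 7052 m/s; transfer-periapsis v_p = √[μ(2/r₁ − 1/a_t)] = 8194 m/s.
Δv₁ = v_p − v_c1 = 1143 m/s.

Δv ≈ 1140 m/s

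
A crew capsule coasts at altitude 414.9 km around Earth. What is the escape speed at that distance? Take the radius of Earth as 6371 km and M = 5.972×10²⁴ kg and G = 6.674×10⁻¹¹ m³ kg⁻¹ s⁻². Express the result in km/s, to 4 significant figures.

μ = GM = 6.674×10⁻¹¹ × 5.972×10²⁴ = 3.986×10¹⁴ m³/s².
r = 6371 + 414.9 = 6785.9 km = 6.7859×10⁶ m.
Escape speed v_esc = √(2μ/r) = √(2 × 3.986×10¹⁴ / 6.786×10⁶) = √(1.175×10⁸) = 10840 m/s.
= 10.84 km/s.

v_esc ≈ 10.84 km/s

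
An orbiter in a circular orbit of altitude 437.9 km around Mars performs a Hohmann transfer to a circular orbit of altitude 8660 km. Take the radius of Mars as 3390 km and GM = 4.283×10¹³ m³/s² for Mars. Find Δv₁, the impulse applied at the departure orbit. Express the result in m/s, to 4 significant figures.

r₁ = 3390 + 437.9 = 3827.9 km = 3.8279×10⁶ m.
r₂ = 3390 + 8660 = 12050 km = 1.2050×10⁷ m.
Transfer ellipse a_t = (r₁ + r₂)/2 = 7.939×10⁶ m.
At r₁: circular v_c1 = √(μ/r₁) = 3345 m/s; transfer-periapsis v_p = √[μ(2/r₁ − 1/a_t)] = 4121 m/s.
Δv₁ = v_p − v_c1 = 776.0 m/s.

Δv ≈ 776.0 m/s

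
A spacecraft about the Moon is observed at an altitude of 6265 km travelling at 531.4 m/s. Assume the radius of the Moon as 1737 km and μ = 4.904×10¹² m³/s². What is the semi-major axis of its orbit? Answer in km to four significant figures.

a ≈ 5199 km

r = 1737 + 6265 = 8002.0 km = 8.002×10⁶ m.
Vis-viva rearranged: 1/a = 2/r − v²/μ = 2.499×10⁻⁷ − 5.758×10⁻⁸ = 1.924×10⁻⁷ m⁻¹.
a = 5.199×10⁶ m = 5198.7 km.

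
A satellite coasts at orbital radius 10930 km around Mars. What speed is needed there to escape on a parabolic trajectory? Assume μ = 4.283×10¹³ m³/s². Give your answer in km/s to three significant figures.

r = 10930 km = 1.093×10⁷ m.
Escape speed v_esc = √(2μ/r) = √(2 × 4.283×10¹³ / 1.093×10⁷) = √(7.837×10⁶) = 2799 m/s.
= 2.799 km/s.

v_esc ≈ 2.80 km/s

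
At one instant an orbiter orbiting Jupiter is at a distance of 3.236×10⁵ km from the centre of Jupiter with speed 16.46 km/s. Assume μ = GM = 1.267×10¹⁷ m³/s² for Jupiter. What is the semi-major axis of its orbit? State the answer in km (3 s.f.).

r = 3.236×10⁸ m.
Specific orbital energy ε = v²/2 − μ/r = (16460)²/2 − 1.267×10¹⁷/3.236×10⁸ = -2.561×10⁸ J/kg.
Since ε = −μ/(2a), a = −μ/(2ε) = 2.474×10⁸ m = 2.4740×10⁵ km.

a ≈ 2.47×10⁵ km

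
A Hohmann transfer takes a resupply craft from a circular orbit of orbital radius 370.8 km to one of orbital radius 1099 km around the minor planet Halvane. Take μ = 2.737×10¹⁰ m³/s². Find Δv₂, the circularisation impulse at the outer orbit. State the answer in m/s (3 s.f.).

r₁ = 370.8 km = 3.708×10⁵ m.
r₂ = 1099 km = 1.099×10⁶ m.
Transfer ellipse a_t = (r₁ + r₂)/2 = 7.349×10⁵ m.
At r₁: circular v_c1 = √(μ/r₁) = 271.7 m/s; transfer-periapsis v_p = √[μ(2/r₁ − 1/a_t)] = 332.2 m/s.
At r₂: circular v_c2 = √(μ/r₂) = 157.8 m/s; transfer-apoapsis v_a = √[μ(2/r₂ − 1/a_t)] = 112.1 m/s.
Δv₂ = v_c2 − v_a = 45.71 m/s.

Δv ≈ 45.7 m/s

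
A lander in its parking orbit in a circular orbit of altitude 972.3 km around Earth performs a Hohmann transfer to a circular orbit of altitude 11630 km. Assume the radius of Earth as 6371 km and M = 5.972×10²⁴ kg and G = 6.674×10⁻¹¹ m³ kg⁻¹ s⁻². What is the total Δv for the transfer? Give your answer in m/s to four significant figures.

Δv_total ≈ 2537 m/s

μ = GM = 6.674×10⁻¹¹ × 5.972×10²⁴ = 3.986×10¹⁴ m³/s².
r₁ = 6371 + 972.3 = 7343.3 km = 7.3433×10⁶ m.
r₂ = 6371 + 11630 = 18001 km = 1.8001×10⁷ m.
Transfer ellipse a_t = (r₁ + r₂)/2 = 1.267×10⁷ m.
At r₁: circular v_c1 = √(μ/r₁) = 7367 m/s; transfer-perigee v_p = √[μ(2/r₁ − 1/a_t)] = 8781 m/s.
Δv₁ = v_p − v_c1 = 1413 m/s.
At r₂: circular v_c2 = √(μ/r₂) = 4705 m/s; transfer-apogee v_a = √[μ(2/r₂ − 1/a_t)] = 3582 m/s.
Δv₂ = v_c2 − v_a = 1123 m/s.
Total Δv = Δv₁ + Δv₂ = 2537 m/s.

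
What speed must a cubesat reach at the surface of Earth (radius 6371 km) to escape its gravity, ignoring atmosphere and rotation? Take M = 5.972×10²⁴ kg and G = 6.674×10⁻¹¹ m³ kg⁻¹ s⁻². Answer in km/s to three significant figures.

v_esc ≈ 11.2 km/s

μ = GM = 6.674×10⁻¹¹ × 5.972×10²⁴ = 3.986×10¹⁴ m³/s².
r = R = 6.371×10⁶ m.
Escape speed v_esc = √(2μ/r) = √(2 × 3.986×10¹⁴ / 6.371×10⁶) = √(1.251×10⁸) = 11190 m/s.
= 11.19 km/s.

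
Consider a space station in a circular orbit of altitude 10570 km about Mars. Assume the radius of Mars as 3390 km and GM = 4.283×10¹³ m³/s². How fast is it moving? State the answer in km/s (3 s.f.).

v ≈ 1.75 km/s

r = 3390 + 10570 = 13960 km = 1.3960×10⁷ m.
For a circular orbit v = √(μ/r) = √(4.283×10¹³ / 1.396×10⁷) = √(3.068×10⁶) = 1752 m/s.
That is 1.752 km/s.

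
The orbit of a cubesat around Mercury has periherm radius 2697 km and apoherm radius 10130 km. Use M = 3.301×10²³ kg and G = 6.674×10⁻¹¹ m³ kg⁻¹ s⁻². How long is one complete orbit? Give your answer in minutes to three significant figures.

T ≈ 362 minutes

μ = GM = 6.674×10⁻¹¹ × 3.301×10²³ = 2.203×10¹³ m³/s².
Semi-major axis a = (r_p + r_a)/2 = (2697.0 + 10130)/2 = 6413.5 km = 6.414×10⁶ m.
By Kepler's third law T = 2π√(a³/μ) = 2π × 3.460×10³ = 2.174×10⁴ s.
= 362.4 minutes.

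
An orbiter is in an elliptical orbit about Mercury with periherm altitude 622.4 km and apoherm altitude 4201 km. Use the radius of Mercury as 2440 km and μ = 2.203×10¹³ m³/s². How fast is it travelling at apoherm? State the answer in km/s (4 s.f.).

r_p = 2440 + 622.4 = 3062.4 km = 3.0624×10⁶ m.
r_a = 2440 + 4201 = 6641.0 km = 6.6410×10⁶ m.
Semi-major axis a = (r_p + r_a)/2 = 4851.7 km = 4.852×10⁶ m.
Vis-viva: v² = μ(2/r − 1/a) = 2.203×10¹³ × (3.012×10⁻⁷ − 2.061×10⁻⁷) = 2.094×10⁶ m²/s².
v = 1447 m/s = 1.447 km/s.

v ≈ 1.447 km/s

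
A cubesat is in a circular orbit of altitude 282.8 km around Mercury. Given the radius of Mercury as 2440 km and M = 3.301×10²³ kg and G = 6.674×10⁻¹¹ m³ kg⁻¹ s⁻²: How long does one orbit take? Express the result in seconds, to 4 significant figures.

μ = GM = 6.674×10⁻¹¹ × 3.301×10²³ = 2.203×10¹³ m³/s².
r = 2440 + 282.8 = 2722.8 km = 2.7228×10⁶ m.
Kepler's third law: T = 2π√(r³/μ) = 2π√((2.723×10⁶)³ / 2.203×10¹³).
r³/μ = 9.163×10⁵ s², so T = 2π × 9.572×10² = 6.014×10³ s.

T ≈ 6014 seconds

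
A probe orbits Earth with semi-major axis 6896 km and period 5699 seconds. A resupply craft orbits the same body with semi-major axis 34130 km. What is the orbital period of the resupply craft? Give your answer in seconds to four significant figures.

Kepler's third law: T² ∝ a³, so T₂ = T₁ (a₂/a₁)^(3/2).
a₂/a₁ = 4.949, (a₂/a₁)^(3/2) = 11.01.
T₂ = 5699 × 11.01 = 62750 seconds.

T₂ ≈ 62750 seconds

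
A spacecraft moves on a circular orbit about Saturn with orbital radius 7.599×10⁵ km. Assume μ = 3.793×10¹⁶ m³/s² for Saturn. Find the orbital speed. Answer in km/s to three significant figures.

r = 7.599×10⁵ km = 7.599×10⁸ m.
For a circular orbit v = √(μ/r) = √(3.793×10¹⁶ / 7.599×10⁸) = √(4.991×10⁷) = 7065 m/s.
That is 7.065 km/s.

v ≈ 7.07 km/s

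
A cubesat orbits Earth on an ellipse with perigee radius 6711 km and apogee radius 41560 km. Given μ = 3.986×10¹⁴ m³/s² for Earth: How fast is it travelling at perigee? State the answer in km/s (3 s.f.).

Semi-major axis a = (r_p + r_a)/2 = 24136 km = 2.414×10⁷ m.
Vis-viva: v² = μ(2/r − 1/a) = 3.986×10¹⁴ × (2.980×10⁻⁷ − 4.143×10⁻⁸) = 1.023×10⁸ m²/s².
v = 10110 m/s = 10.11 km/s.

v ≈ 10.1 km/s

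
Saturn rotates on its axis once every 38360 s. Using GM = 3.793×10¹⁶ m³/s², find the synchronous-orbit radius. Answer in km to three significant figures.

A synchronous orbit has period T, so by Kepler's third law a = (μT²/4π²)^(1/3).
μT²/4π² = 3.793×10¹⁶ × (3.836×10⁴)² / 39.48 = 1.414×10²⁴ m³.
a = 1.122×10⁸ m = 1.1223×10⁵ km.

r_sync ≈ 1.12×10⁵ km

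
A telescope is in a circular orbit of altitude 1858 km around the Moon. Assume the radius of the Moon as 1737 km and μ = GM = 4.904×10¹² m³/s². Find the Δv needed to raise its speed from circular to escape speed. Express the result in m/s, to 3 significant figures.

Δv ≈ 484 m/s

r = 1737 + 1858 = 3595.0 km = 3.5950×10⁶ m.
Circular speed v_c = √(μ/r) = 1168 m/s.
Escape speed v_esc = √(2μ/r) = √2 × v_c = 1652 m/s.
Δv = v_esc − v_c = 483.8 m/s.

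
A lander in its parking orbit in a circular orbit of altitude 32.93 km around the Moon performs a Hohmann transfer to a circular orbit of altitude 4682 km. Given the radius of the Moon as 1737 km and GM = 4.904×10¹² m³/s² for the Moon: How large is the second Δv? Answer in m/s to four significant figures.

Δv ≈ 299.4 m/s

r₁ = 1737 + 32.93 = 1769.9 km = 1.7699×10⁶ m.
r₂ = 1737 + 4682 = 6419.0 km = 6.4190×10⁶ m.
Transfer ellipse a_t = (r₁ + r₂)/2 = 4.094×10⁶ m.
At r₁: circular v_c1 = √(μ/r₁) = 1665 m/s; transfer-perilune v_p = √[μ(2/r₁ − 1/a_t)] = 2084 m/s.
At r₂: circular v_c2 = √(μ/r₂) = 874.1 m/s; transfer-apolune v_a = √[μ(2/r₂ − 1/a_t)] = 574.7 m/s.
Δv₂ = v_c2 − v_a = 299.4 m/s.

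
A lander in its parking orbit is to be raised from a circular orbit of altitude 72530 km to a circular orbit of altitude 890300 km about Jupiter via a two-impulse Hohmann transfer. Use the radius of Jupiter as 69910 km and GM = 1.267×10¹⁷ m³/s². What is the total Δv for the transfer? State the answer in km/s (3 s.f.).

r₁ = 69910 + 72530 = 142440 km = 1.4244×10⁸ m.
r₂ = 69910 + 890300 = 960210 km = 9.6021×10⁸ m.
Transfer ellipse a_t = (r₁ + r₂)/2 = 5.513×10⁸ m.
At r₁: circular v_c1 = √(μ/r₁) = 29820 m/s; transfer-perijove v_p = √[μ(2/r₁ − 1/a_t)] = 39360 m/s.
Δv₁ = v_p − v_c1 = 9535 m/s.
At r₂: circular v_c2 = √(μ/r₂) = 11490 m/s; transfer-apojove v_a = √[μ(2/r₂ − 1/a_t)] = 5839 m/s.
Δv₂ = v_c2 − v_a = 5648 m/s.
Total Δv = Δv₁ + Δv₂ = 15180 m/s = 15.18 km/s.

Δv_total ≈ 15.2 km/s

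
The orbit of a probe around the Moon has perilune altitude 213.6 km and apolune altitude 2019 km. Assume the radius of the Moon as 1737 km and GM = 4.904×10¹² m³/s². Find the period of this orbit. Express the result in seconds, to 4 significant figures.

r_p = 1737 + 213.6 = 1950.6 km = 1.9506×10⁶ m.
r_a = 1737 + 2019 = 3756.0 km = 3.7560×10⁶ m.
Semi-major axis a = (r_p + r_a)/2 = (1950.6 + 3756.0)/2 = 2853.3 km = 2.853×10⁶ m.
By Kepler's third law T = 2π√(a³/μ) = 2π × 2.176×10³ = 1.367×10⁴ s.

T ≈ 13670 seconds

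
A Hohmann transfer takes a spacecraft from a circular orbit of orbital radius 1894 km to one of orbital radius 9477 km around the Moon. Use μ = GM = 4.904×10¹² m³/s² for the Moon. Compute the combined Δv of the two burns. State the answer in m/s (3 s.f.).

Δv_total ≈ 773 m/s

r₁ = 1894 km = 1.894×10⁶ m.
r₂ = 9477 km = 9.477×10⁶ m.
Transfer ellipse a_t = (r₁ + r₂)/2 = 5.686×10⁶ m.
At r₁: circular v_c1 = √(μ/r₁) = 1609 m/s; transfer-perilune v_p = √[μ(2/r₁ − 1/a_t)] = 2077 m/s.
Δv₁ = v_p − v_c1 = 468.4 m/s.
At r₂: circular v_c2 = √(μ/r₂) = 719.3 m/s; transfer-apolune v_a = √[μ(2/r₂ − 1/a_t)] = 415.2 m/s.
Δv₂ = v_c2 − v_a = 304.2 m/s.
Total Δv = Δv₁ + Δv₂ = 772.5 m/s.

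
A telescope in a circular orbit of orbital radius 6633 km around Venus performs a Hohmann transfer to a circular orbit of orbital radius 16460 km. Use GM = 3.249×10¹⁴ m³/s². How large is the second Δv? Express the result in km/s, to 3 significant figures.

r₁ = 6633 km = 6.633×10⁶ m.
r₂ = 16460 km = 1.646×10⁷ m.
Transfer ellipse a_t = (r₁ + r₂)/2 = 1.155×10⁷ m.
At r₁: circular v_c1 = √(μ/r₁) = 6999 m/s; transfer-periapsis v_p = √[μ(2/r₁ − 1/a_t)] = 8356 m/s.
At r₂: circular v_c2 = √(μ/r₂) = 4443 m/s; transfer-apoapsis v_a = √[μ(2/r₂ − 1/a_t)] = 3367 m/s.
Δv₂ = v_c2 − v_a = 1075 m/s.
= 1.075 km/s.

Δv ≈ 1.08 km/s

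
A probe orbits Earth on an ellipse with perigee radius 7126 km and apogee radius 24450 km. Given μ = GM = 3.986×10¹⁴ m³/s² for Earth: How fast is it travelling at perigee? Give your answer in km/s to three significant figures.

v ≈ 9.31 km/s

Semi-major axis a = (r_p + r_a)/2 = 15788 km = 1.579×10⁷ m.
Vis-viva: v² = μ(2/r − 1/a) = 3.986×10¹⁴ × (2.807×10⁻⁷ − 6.334×10⁻⁸) = 8.662×10⁷ m²/s².
v = 9307 m/s = 9.307 km/s.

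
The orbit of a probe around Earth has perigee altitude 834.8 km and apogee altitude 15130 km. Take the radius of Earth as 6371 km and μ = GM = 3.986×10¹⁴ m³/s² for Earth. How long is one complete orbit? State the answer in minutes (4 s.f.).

r_p = 6371 + 834.8 = 7205.8 km = 7.2058×10⁶ m.
r_a = 6371 + 15130 = 21501 km = 2.1501×10⁷ m.
Semi-major axis a = (r_p + r_a)/2 = (7205.8 + 21501)/2 = 14353 km = 1.435×10⁷ m.
By Kepler's third law T = 2π√(a³/μ) = 2π × 2.724×10³ = 1.711×10⁴ s.
= 285.2 minutes.

T ≈ 285.2 minutes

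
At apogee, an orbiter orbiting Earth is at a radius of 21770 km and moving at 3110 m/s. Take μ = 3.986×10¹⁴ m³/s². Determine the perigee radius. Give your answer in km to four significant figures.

perigee radius ≈ 7814 km

r_a = 2.177×10⁷ m.
Specific energy ε = v²/2 − μ/r = -1.347×10⁷ J/kg, so a = −μ/(2ε) = 1.479×10⁷ m.
The apsides satisfy r_p + r_a = 2a, so the perigee radius is 2a − r_a = 7.814×10⁶ m = 7813.9 km.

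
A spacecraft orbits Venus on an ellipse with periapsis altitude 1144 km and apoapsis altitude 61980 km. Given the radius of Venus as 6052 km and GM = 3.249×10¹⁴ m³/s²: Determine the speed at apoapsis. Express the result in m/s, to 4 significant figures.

r_p = 6052 + 1144 = 7196.0 km = 7.1960×10⁶ m.
r_a = 6052 + 61980 = 68032 km = 6.8032×10⁷ m.
Semi-major axis a = (r_p + r_a)/2 = 37614 km = 3.761×10⁷ m.
Vis-viva: v² = μ(2/r − 1/a) = 3.249×10¹⁴ × (2.940×10⁻⁸ − 2.659×10⁻⁸) = 9.136×10⁵ m²/s².
v = 955.8 m/s.

v ≈ 955.8 m/s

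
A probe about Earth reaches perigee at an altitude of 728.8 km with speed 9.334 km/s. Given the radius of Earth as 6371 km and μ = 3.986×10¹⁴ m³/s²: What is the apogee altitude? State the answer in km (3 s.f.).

apogee altitude ≈ 18200 km

r_p = 6371 + 728.8 = 7099.8 km = 7.100×10⁶ m.
Specific energy ε = v²/2 − μ/r = -1.258×10⁷ J/kg, so a = −μ/(2ε) = 1.584×10⁷ m.
The apsides satisfy r_p + r_a = 2a, so the apogee radius is 2a − r_p = 2.458×10⁷ m = 24584 km.
Apogee altitude = 24584 − 6371 = 18213 km.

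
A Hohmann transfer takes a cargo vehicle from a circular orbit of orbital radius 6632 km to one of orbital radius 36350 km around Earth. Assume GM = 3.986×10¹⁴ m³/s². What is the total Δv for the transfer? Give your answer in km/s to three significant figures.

r₁ = 6632 km = 6.632×10⁶ m.
r₂ = 36350 km = 3.635×10⁷ m.
Transfer ellipse a_t = (r₁ + r₂)/2 = 2.149×10⁷ m.
At r₁: circular v_c1 = √(μ/r₁) = 7753 m/s; transfer-perigee v_p = √[μ(2/r₁ − 1/a_t)] = 10080 m/s.
Δv₁ = v_p − v_c1 = 2330 m/s.
At r₂: circular v_c2 = √(μ/r₂) = 3311 m/s; transfer-apogee v_a = √[μ(2/r₂ − 1/a_t)] = 1840 m/s.
Δv₂ = v_c2 − v_a = 1472 m/s.
Total Δv = Δv₁ + Δv₂ = 3802 m/s = 3.802 km/s.

Δv_total ≈ 3.80 km/s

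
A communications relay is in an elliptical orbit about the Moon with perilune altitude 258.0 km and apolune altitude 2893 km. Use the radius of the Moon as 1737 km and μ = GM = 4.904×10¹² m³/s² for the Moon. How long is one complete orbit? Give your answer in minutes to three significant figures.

r_p = 1737 + 258.0 = 1995.0 km = 1.9950×10⁶ m.
r_a = 1737 + 2893 = 4630.0 km = 4.6300×10⁶ m.
Semi-major axis a = (r_p + r_a)/2 = (1995.0 + 4630.0)/2 = 3312.5 km = 3.312×10⁶ m.
By Kepler's third law T = 2π√(a³/μ) = 2π × 2.722×10³ = 1.711×10⁴ s.
= 285.1 minutes.

T ≈ 285 minutes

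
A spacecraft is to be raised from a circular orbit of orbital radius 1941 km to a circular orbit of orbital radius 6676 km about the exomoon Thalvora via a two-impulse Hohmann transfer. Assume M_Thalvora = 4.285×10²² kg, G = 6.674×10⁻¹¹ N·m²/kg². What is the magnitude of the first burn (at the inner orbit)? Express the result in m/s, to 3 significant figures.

Δv ≈ 297 m/s

μ = GM = 6.674×10⁻¹¹ × 4.285×10²² = 2.860×10¹² m³/s².
r₁ = 1941 km = 1.941×10⁶ m.
r₂ = 6676 km = 6.676×10⁶ m.
Transfer ellipse a_t = (r₁ + r₂)/2 = 4.308×10⁶ m.
At r₁: circular v_c1 = √(μ/r₁) = 1214 m/s; transfer-periapsis v_p = √[μ(2/r₁ − 1/a_t)] = 1511 m/s.
Δv₁ = v_p − v_c1 = 297.1 m/s.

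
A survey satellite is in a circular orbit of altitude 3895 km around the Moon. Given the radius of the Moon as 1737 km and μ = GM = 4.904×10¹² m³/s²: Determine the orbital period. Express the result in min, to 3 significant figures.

T ≈ 632 min

r = 1737 + 3895 = 5632.0 km = 5.6320×10⁶ m.
Kepler's third law: T = 2π√(r³/μ) = 2π√((5.632×10⁶)³ / 4.904×10¹²).
r³/μ = 3.643×10⁷ s², so T = 2π × 6.036×10³ = 3.792×10⁴ s.
Converting: 3.792×10⁴ s ÷ 60.00 = 632.0 min.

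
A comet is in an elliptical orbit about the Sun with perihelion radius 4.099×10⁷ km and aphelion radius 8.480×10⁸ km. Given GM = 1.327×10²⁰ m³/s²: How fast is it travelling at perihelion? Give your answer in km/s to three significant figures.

Semi-major axis a = (r_p + r_a)/2 = 4.4450×10⁸ km = 4.445×10¹¹ m.
Vis-viva: v² = μ(2/r − 1/a) = 1.327×10²⁰ × (4.879×10⁻¹¹ − 2.250×10⁻¹²) = 6.176×10⁹ m²/s².
v = 78590 m/s = 78.59 km/s.

v ≈ 78.6 km/s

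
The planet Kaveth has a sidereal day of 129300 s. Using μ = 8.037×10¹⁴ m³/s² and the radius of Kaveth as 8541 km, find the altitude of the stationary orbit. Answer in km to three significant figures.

h_sync ≈ 61300 km

A synchronous orbit has period T, so by Kepler's third law a = (μT²/4π²)^(1/3).
μT²/4π² = 8.037×10¹⁴ × (1.293×10⁵)² / 39.48 = 3.404×10²³ m³.
a = 6.982×10⁷ m = 69820 km.
Altitude h = a − R = 69820 − 8541 = 61279 km.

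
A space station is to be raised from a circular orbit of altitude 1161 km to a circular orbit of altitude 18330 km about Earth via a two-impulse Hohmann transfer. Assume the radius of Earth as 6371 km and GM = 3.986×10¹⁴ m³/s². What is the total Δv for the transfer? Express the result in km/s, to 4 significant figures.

Δv_total ≈ 3.002 km/s

r₁ = 6371 + 1161 = 7532.0 km = 7.5320×10⁶ m.
r₂ = 6371 + 18330 = 24701 km = 2.4701×10⁷ m.
Transfer ellipse a_t = (r₁ + r₂)/2 = 1.612×10⁷ m.
At r₁: circular v_c1 = √(μ/r₁) = 7275 m/s; transfer-perigee v_p = √[μ(2/r₁ − 1/a_t)] = 9006 m/s.
Δv₁ = v_p − v_c1 = 1731 m/s.
At r₂: circular v_c2 = √(μ/r₂) = 4017 m/s; transfer-apogee v_a = √[μ(2/r₂ − 1/a_t)] = 2746 m/s.
Δv₂ = v_c2 − v_a = 1271 m/s.
Total Δv = Δv₁ + Δv₂ = 3002 m/s = 3.002 km/s.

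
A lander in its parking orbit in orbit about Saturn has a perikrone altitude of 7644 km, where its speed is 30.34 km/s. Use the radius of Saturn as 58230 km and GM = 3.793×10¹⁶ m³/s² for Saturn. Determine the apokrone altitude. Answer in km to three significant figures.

apokrone altitude ≈ 2.04×10⁵ km

r_p = 58230 + 7644 = 65874 km = 6.587×10⁷ m.
Specific energy ε = v²/2 − μ/r = -1.155×10⁸ J/kg, so a = −μ/(2ε) = 1.641×10⁸ m.
The apsides satisfy r_p + r_a = 2a, so the apokrone radius is 2a − r_p = 2.624×10⁸ m = 2.6242×10⁵ km.
Apokrone altitude = 2.6242×10⁵ − 58230 = 2.0419×10⁵ km.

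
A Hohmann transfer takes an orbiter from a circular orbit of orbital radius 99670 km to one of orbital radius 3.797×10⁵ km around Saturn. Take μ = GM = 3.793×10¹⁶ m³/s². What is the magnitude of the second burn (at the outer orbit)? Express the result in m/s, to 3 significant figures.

Δv ≈ 3550 m/s

r₁ = 99670 km = 9.967×10⁷ m.
r₂ = 3.797×10⁵ km = 3.797×10⁸ m.
Transfer ellipse a_t = (r₁ + r₂)/2 = 2.397×10⁸ m.
At r₁: circular v_c1 = √(μ/r₁) = 19510 m/s; transfer-perikrone v_p = √[μ(2/r₁ − 1/a_t)] = 24550 m/s.
At r₂: circular v_c2 = √(μ/r₂) = 9995 m/s; transfer-apokrone v_a = √[μ(2/r₂ − 1/a_t)] = 6445 m/s.
Δv₂ = v_c2 − v_a = 3550 m/s.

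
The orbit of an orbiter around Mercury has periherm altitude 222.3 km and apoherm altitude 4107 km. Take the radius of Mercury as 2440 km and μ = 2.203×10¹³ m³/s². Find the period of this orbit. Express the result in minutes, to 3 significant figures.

T ≈ 220 minutes

r_p = 2440 + 222.3 = 2662.3 km = 2.6623×10⁶ m.
r_a = 2440 + 4107 = 6547.0 km = 6.5470×10⁶ m.
Semi-major axis a = (r_p + r_a)/2 = (2662.3 + 6547.0)/2 = 4604.6 km = 4.605×10⁶ m.
By Kepler's third law T = 2π√(a³/μ) = 2π × 2.105×10³ = 1.323×10⁴ s.
= 220.5 minutes.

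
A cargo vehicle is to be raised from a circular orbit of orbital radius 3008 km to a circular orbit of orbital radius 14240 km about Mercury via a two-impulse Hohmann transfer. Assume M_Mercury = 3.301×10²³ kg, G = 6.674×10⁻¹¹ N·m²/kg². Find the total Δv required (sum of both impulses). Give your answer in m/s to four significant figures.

μ = GM = 6.674×10⁻¹¹ × 3.301×10²³ = 2.203×10¹³ m³/s².
r₁ = 3008 km = 3.008×10⁶ m.
r₂ = 14240 km = 1.424×10⁷ m.
Transfer ellipse a_t = (r₁ + r₂)/2 = 8.624×10⁶ m.
At r₁: circular v_c1 = √(μ/r₁) = 2706 m/s; transfer-periherm v_p = √[μ(2/r₁ − 1/a_t)] = 3478 m/s.
Δv₁ = v_p − v_c1 = 771.3 m/s.
At r₂: circular v_c2 = √(μ/r₂) = 1244 m/s; transfer-apoherm v_a = √[μ(2/r₂ − 1/a_t)] = 734.6 m/s.
Δv₂ = v_c2 − v_a = 509.2 m/s.
Total Δv = Δv₁ + Δv₂ = 1281 m/s.

Δv_total ≈ 1281 m/s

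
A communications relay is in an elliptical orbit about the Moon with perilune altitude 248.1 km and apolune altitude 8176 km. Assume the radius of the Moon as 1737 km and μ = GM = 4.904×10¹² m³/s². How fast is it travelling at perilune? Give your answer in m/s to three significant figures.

v ≈ 2030 m/s

r_p = 1737 + 248.1 = 1985.1 km = 1.9851×10⁶ m.
r_a = 1737 + 8176 = 9913.0 km = 9.9130×10⁶ m.
Semi-major axis a = (r_p + r_a)/2 = 5949.1 km = 5.949×10⁶ m.
Vis-viva: v² = μ(2/r − 1/a) = 4.904×10¹² × (1.008×10⁻⁶ − 1.681×10⁻⁷) = 4.116×10⁶ m²/s².
v = 2029 m/s.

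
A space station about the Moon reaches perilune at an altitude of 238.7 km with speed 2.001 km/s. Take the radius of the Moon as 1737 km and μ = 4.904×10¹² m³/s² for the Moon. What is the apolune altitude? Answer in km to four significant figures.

apolune altitude ≈ 6501 km

r_p = 1737 + 238.7 = 1975.7 km = 1.976×10⁶ m.
Specific energy ε = v²/2 − μ/r = -4.802×10⁵ J/kg, so a = −μ/(2ε) = 5.107×10⁶ m.
The apsides satisfy r_p + r_a = 2a, so the apolune radius is 2a − r_p = 8.238×10⁶ m = 8237.6 km.
Apolune altitude = 8237.6 − 1737 = 6500.6 km.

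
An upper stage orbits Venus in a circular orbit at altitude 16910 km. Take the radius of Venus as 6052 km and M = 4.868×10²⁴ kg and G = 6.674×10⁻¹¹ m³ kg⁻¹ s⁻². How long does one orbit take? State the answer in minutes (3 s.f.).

T ≈ 639 minutes

μ = GM = 6.674×10⁻¹¹ × 4.868×10²⁴ = 3.249×10¹⁴ m³/s².
r = 6052 + 16910 = 22962 km = 2.2962×10⁷ m.
Kepler's third law: T = 2π√(r³/μ) = 2π√((2.296×10⁷)³ / 3.249×10¹⁴).
r³/μ = 3.726×10⁷ s², so T = 2π × 6.104×10³ = 3.836×10⁴ s.
Converting: 3.836×10⁴ s ÷ 60.00 = 639.3 minutes.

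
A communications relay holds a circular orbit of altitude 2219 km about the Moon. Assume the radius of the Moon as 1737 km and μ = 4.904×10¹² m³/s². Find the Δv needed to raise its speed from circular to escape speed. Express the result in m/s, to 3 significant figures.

Δv ≈ 461 m/s

r = 1737 + 2219 = 3956.0 km = 3.9560×10⁶ m.
Circular speed v_c = √(μ/r) = 1113 m/s.
Escape speed v_esc = √(2μ/r) = √2 × v_c = 1575 m/s.
Δv = v_esc − v_c = 461.2 m/s.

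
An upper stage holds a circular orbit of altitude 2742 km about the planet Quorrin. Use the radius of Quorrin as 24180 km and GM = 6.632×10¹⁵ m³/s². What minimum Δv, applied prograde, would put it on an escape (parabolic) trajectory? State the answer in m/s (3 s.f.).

r = 24180 + 2742 = 26922 km = 2.6922×10⁷ m.
Circular speed v_c = √(μ/r) = 15700 m/s.
Escape speed v_esc = √(2μ/r) = √2 × v_c = 22200 m/s.
Δv = v_esc − v_c = 6501 m/s.

Δv ≈ 6500 m/s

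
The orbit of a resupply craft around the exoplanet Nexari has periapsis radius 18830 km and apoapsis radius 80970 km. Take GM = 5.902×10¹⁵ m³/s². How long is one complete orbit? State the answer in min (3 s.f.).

Semi-major axis a = (r_p + r_a)/2 = (18830 + 80970)/2 = 49900 km = 4.990×10⁷ m.
By Kepler's third law T = 2π√(a³/μ) = 2π × 4.588×10³ = 2.883×10⁴ s.
= 480.5 min.

T ≈ 480 min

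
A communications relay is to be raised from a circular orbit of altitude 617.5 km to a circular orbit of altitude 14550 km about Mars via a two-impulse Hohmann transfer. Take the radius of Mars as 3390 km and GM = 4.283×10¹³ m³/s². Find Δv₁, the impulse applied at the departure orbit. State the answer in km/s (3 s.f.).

Δv ≈ 0.911 km/s

r₁ = 3390 + 617.5 = 4007.5 km = 4.0075×10⁶ m.
r₂ = 3390 + 14550 = 17940 km = 1.7940×10⁷ m.
Transfer ellipse a_t = (r₁ + r₂)/2 = 1.097×10⁷ m.
At r₁: circular v_c1 = √(μ/r₁) = 3269 m/s; transfer-periapsis v_p = √[μ(2/r₁ − 1/a_t)] = 4180 m/s.
Δv₁ = v_p − v_c1 = 910.8 m/s.
= 0.9108 km/s.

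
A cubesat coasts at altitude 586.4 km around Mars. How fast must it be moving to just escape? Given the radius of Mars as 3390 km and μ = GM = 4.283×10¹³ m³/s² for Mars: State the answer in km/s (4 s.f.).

v_esc ≈ 4.641 km/s

r = 3390 + 586.4 = 3976.4 km = 3.9764×10⁶ m.
Escape speed v_esc = √(2μ/r) = √(2 × 4.283×10¹³ / 3.976×10⁶) = √(2.154×10⁷) = 4641 m/s.
= 4.641 km/s.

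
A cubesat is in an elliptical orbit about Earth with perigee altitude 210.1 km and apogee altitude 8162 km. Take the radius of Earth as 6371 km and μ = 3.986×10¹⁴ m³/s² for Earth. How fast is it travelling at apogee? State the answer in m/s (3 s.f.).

r_p = 6371 + 210.1 = 6581.1 km = 6.5811×10⁶ m.
r_a = 6371 + 8162 = 14533 km = 1.4533×10⁷ m.
Semi-major axis a = (r_p + r_a)/2 = 10557 km = 1.056×10⁷ m.
Vis-viva: v² = μ(2/r − 1/a) = 3.986×10¹⁴ × (1.376×10⁻⁷ − 9.472×10⁻⁸) = 1.710×10⁷ m²/s².
v = 4135 m/s.

v ≈ 4130 m/s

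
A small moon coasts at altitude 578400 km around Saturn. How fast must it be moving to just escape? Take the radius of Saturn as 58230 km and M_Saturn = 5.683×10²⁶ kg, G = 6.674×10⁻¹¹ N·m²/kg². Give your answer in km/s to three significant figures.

μ = GM = 6.674×10⁻¹¹ × 5.683×10²⁶ = 3.793×10¹⁶ m³/s².
r = 58230 + 578400 = 636630 km = 6.3663×10⁸ m.
Escape speed v_esc = √(2μ/r) = √(2 × 3.793×10¹⁶ / 6.366×10⁸) = √(1.192×10⁸) = 10920 m/s.
= 10.92 km/s.

v_esc ≈ 10.9 km/s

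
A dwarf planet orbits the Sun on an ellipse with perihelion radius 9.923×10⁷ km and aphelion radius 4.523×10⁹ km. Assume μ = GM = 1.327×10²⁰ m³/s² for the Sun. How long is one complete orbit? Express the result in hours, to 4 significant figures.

T ≈ 532300 hours

Semi-major axis a = (r_p + r_a)/2 = (9.9230×10⁷ + 4.5230×10⁹)/2 = 2.3111×10⁹ km = 2.311×10¹² m.
By Kepler's third law T = 2π√(a³/μ) = 2π × 3.050×10⁸ = 1.916×10⁹ s.
= 5.323×10⁵ hours.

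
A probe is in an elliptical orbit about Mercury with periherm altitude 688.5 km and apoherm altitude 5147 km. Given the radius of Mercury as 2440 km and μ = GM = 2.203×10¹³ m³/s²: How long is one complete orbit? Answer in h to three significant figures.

r_p = 2440 + 688.5 = 3128.5 km = 3.1285×10⁶ m.
r_a = 2440 + 5147 = 7587.0 km = 7.5870×10⁶ m.
Semi-major axis a = (r_p + r_a)/2 = (3128.5 + 7587.0)/2 = 5357.8 km = 5.358×10⁶ m.
By Kepler's third law T = 2π√(a³/μ) = 2π × 2.642×10³ = 1.660×10⁴ s.
= 4.612 h.

T ≈ 4.61 h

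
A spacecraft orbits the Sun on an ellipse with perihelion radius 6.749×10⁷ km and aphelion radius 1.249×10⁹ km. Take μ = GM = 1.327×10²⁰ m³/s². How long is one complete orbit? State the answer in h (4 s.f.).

Semi-major axis a = (r_p + r_a)/2 = (6.7490×10⁷ + 1.2490×10⁹)/2 = 6.5824×10⁸ km = 6.582×10¹¹ m.
By Kepler's third law T = 2π√(a³/μ) = 2π × 4.636×10⁷ = 2.913×10⁸ s.
= 80910 h.

T ≈ 80910 h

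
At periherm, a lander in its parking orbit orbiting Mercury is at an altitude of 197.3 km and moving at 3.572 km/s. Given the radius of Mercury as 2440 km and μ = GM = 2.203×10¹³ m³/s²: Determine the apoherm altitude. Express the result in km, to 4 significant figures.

apoherm altitude ≈ 6085 km

r_p = 2440 + 197.3 = 2637.3 km = 2.637×10⁶ m.
Specific energy ε = v²/2 − μ/r = -1.974×10⁶ J/kg, so a = −μ/(2ε) = 5.581×10⁶ m.
The apsides satisfy r_p + r_a = 2a, so the apoherm radius is 2a − r_p = 8.525×10⁶ m = 8524.8 km.
Apoherm altitude = 8524.8 − 2440 = 6084.8 km.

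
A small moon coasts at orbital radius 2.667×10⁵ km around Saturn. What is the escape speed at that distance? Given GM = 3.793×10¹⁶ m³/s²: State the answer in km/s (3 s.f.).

r = 2.667×10⁵ km = 2.667×10⁸ m.
Escape speed v_esc = √(2μ/r) = √(2 × 3.793×10¹⁶ / 2.667×10⁸) = √(2.844×10⁸) = 16870 m/s.
= 16.87 km/s.

v_esc ≈ 16.9 km/s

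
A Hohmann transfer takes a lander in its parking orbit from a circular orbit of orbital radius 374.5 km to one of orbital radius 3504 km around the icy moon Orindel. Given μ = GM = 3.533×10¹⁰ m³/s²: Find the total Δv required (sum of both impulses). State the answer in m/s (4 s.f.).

Δv_total ≈ 162.0 m/s

r₁ = 374.5 km = 3.745×10⁵ m.
r₂ = 3504 km = 3.504×10⁶ m.
Transfer ellipse a_t = (r₁ + r₂)/2 = 1.939×10⁶ m.
At r₁: circular v_c1 = √(μ/r₁) = 307.1 m/s; transfer-periapsis v_p = √[μ(2/r₁ − 1/a_t)] = 412.9 m/s.
Δv₁ = v_p − v_c1 = 105.7 m/s.
At r₂: circular v_c2 = √(μ/r₂) = 100.4 m/s; transfer-apoapsis v_a = √[μ(2/r₂ − 1/a_t)] = 44.13 m/s.
Δv₂ = v_c2 − v_a = 56.29 m/s.
Total Δv = Δv₁ + Δv₂ = 162.0 m/s.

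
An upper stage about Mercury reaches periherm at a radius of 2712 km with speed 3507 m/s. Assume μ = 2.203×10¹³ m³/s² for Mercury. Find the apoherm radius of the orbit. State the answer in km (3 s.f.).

r_p = 2.712×10⁶ m.
Specific energy ε = v²/2 − μ/r = -1.974×10⁶ J/kg, so a = −μ/(2ε) = 5.581×10⁶ m.
The apsides satisfy r_p + r_a = 2a, so the apoherm radius is 2a − r_p = 8.450×10⁶ m = 8450.2 km.

apoherm radius ≈ 8450 km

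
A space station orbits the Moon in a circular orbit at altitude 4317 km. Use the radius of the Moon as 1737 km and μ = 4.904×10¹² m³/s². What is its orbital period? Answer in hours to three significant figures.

T ≈ 11.7 hours

r = 1737 + 4317 = 6054.0 km = 6.0540×10⁶ m.
Kepler's third law: T = 2π√(r³/μ) = 2π√((6.054×10⁶)³ / 4.904×10¹²).
r³/μ = 4.525×10⁷ s², so T = 2π × 6.726×10³ = 4.226×10⁴ s.
Converting: 4.226×10⁴ s ÷ 3600 = 11.74 hours.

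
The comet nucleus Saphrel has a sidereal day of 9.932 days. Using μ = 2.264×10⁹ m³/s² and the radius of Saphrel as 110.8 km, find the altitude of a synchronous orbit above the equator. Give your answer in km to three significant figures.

h_sync ≈ 3370 km

T = 9.932 days = 8.581×10⁵ s.
A synchronous orbit has period T, so by Kepler's third law a = (μT²/4π²)^(1/3).
μT²/4π² = 2.264×10⁹ × (8.581×10⁵)² / 39.48 = 4.223×10¹⁹ m³.
a = 3.482×10⁶ m = 3482.4 km.
Altitude h = a − R = 3482.4 − 110.8 = 3371.6 km.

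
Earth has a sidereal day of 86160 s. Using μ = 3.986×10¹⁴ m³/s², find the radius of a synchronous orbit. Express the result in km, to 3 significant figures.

r_sync ≈ 42200 km

A synchronous orbit has period T, so by Kepler's third law a = (μT²/4π²)^(1/3).
μT²/4π² = 3.986×10¹⁴ × (8.616×10⁴)² / 39.48 = 7.495×10²² m³.
a = 4.216×10⁷ m = 42163 km.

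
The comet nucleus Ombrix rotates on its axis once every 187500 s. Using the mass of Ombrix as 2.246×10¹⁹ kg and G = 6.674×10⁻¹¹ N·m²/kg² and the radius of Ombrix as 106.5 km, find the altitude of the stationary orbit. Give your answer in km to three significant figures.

μ = GM = 6.674×10⁻¹¹ × 2.246×10¹⁹ = 1.499×10⁹ m³/s².
A synchronous orbit has period T, so by Kepler's third law a = (μT²/4π²)^(1/3).
μT²/4π² = 1.499×10⁹ × (1.875×10⁵)² / 39.48 = 1.335×10¹⁸ m³.
a = 1.101×10⁶ m = 1101.1 km.
Altitude h = a − R = 1101.1 − 106.5 = 994.56 km.

h_sync ≈ 995 km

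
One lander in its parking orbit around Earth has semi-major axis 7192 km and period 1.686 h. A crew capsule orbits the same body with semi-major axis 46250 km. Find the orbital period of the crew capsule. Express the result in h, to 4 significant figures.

Kepler's third law: T² ∝ a³, so T₂ = T₁ (a₂/a₁)^(3/2).
a₂/a₁ = 6.431, (a₂/a₁)^(3/2) = 16.31.
T₂ = 1.686 × 16.31 = 27.49 h.

T₂ ≈ 27.49 h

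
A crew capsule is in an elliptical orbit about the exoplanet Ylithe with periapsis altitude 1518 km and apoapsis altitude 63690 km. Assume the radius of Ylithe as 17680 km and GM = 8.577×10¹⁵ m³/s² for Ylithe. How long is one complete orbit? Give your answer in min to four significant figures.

T ≈ 403.2 min

r_p = 17680 + 1518 = 19198 km = 1.9198×10⁷ m.
r_a = 17680 + 63690 = 81370 km = 8.1370×10⁷ m.
Semi-major axis a = (r_p + r_a)/2 = (19198 + 81370)/2 = 50284 km = 5.028×10⁷ m.
By Kepler's third law T = 2π√(a³/μ) = 2π × 3.850×10³ = 2.419×10⁴ s.
= 403.2 min.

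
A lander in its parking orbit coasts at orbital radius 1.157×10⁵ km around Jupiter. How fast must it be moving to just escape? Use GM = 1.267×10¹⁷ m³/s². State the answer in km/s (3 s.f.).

r = 1.157×10⁵ km = 1.157×10⁸ m.
Escape speed v_esc = √(2μ/r) = √(2 × 1.267×10¹⁷ / 1.157×10⁸) = √(2.190×10⁹) = 46800 m/s.
= 46.80 km/s.

v_esc ≈ 46.8 km/s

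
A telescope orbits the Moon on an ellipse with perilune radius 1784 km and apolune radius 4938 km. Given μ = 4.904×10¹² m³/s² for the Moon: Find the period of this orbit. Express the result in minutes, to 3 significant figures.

T ≈ 291 minutes

Semi-major axis a = (r_p + r_a)/2 = (1784.0 + 4938.0)/2 = 3361.0 km = 3.361×10⁶ m.
By Kepler's third law T = 2π√(a³/μ) = 2π × 2.782×10³ = 1.748×10⁴ s.
= 291.4 minutes.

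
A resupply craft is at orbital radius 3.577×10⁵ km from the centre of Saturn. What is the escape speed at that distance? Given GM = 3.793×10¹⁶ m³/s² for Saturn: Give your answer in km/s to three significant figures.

r = 3.577×10⁵ km = 3.577×10⁸ m.
Escape speed v_esc = √(2μ/r) = √(2 × 3.793×10¹⁶ / 3.577×10⁸) = √(2.121×10⁸) = 14560 m/s.
= 14.56 km/s.

v_esc ≈ 14.6 km/s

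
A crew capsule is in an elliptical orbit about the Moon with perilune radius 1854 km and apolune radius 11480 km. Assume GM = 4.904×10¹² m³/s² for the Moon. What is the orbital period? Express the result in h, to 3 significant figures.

T ≈ 13.6 h

Semi-major axis a = (r_p + r_a)/2 = (1854.0 + 11480)/2 = 6667.0 km = 6.667×10⁶ m.
By Kepler's third law T = 2π√(a³/μ) = 2π × 7.774×10³ = 4.884×10⁴ s.
= 13.57 h.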